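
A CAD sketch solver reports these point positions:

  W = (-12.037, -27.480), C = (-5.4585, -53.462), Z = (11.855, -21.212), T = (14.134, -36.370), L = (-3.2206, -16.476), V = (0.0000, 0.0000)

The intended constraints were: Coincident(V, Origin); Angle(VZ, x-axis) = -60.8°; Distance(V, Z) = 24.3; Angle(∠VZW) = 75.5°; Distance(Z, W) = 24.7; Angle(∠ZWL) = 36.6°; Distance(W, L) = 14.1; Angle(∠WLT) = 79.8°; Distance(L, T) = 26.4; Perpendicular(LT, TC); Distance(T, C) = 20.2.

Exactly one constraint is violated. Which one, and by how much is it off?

Distance(T, C) = 20.2 — off by 5.80.

V = (0.00, 0.00) ✓; VZ at -60.80° ✓; |VZ| = 24.30 ✓; ∠VZW = 75.50° ✓; |ZW| = 24.70 ✓; ∠ZWL = 36.60° ✓; |WL| = 14.10 ✓; ∠WLT = 79.80° ✓; |LT| = 26.40 ✓; ∠(LT, TC) = 90.00° ✓; |TC| = 26.00 ✗.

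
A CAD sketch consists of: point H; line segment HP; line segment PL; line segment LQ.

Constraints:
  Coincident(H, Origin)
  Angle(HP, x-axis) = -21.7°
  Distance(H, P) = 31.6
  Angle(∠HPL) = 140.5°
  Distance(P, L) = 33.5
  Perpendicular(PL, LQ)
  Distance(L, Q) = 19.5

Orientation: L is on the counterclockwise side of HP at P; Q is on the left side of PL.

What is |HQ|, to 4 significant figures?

57.89

H is at the origin; HP runs at -21.7° with length 31.6, so P = 31.6·(cos -21.7°, sin -21.7°) = (29.36, -11.68). ∠HPL = 140.5°, so PL runs at -21.7° + (180° − 140.5°) = 17.80° from the x-axis; with |PL| = 33.5, L = P + 33.5·(cos 17.80°, sin 17.80°) = (61.26, -1.443). PL ⟂ LQ; with |LQ| = 19.5 on the left of PL, Q = L + 19.5·(-0.3057, 0.9521) = (55.30, 17.12). Then |HQ| = |Q − H| = 57.89.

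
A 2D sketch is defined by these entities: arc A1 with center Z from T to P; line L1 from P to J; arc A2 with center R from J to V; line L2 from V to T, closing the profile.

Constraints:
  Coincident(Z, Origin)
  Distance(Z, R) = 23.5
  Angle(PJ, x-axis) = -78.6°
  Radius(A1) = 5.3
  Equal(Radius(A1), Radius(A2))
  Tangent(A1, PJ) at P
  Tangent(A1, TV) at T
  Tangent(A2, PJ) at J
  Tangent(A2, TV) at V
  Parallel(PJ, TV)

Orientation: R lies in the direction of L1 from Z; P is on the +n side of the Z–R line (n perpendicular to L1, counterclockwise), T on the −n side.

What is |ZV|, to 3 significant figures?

24.1

The slot axis is L1's direction at -78.6°, so u = (cos -78.6°, sin -78.6°) = (0.198, -0.980) and n = (−sin -78.6°, cos -78.6°) = (0.980, 0.198). Z is at the origin and R lies 23.5 along u from Z, so R = 23.5·u = (4.64, -23.0). Tangency of A1 to both parallel lines with radius 5.3 puts P and T at Z ± 5.3·n: P = (5.20, 1.05), T = (-5.20, -1.05). Equal radii place J and V the same way about R: J = R + 5.3·n = (9.84, -22.0), V = R − 5.3·n = (-0.550, -24.1). Then |ZV| = |V − Z| = 24.1.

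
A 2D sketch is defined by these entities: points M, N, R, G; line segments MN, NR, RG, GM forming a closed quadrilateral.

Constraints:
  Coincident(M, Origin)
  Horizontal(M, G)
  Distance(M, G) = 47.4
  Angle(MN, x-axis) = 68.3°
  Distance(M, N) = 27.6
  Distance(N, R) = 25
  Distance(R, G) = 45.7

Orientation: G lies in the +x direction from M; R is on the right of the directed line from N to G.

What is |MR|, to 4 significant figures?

2.746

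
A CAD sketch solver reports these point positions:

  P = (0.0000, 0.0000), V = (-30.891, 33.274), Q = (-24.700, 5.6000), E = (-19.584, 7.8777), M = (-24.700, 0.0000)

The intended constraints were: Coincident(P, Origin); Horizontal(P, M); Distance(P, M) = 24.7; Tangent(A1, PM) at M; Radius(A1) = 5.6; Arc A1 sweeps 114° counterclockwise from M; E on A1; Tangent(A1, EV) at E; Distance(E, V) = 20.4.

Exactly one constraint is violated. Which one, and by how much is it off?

Distance(E, V) = 20.4 — off by 7.40.

P = (0.00, 0.00) ✓; P.y = 0.00, M.y = 0.00 ✓; |PM| = 24.70 ✓; ∠(QM, MP) = 90.00° ✓; |QM| = 5.600 ✓; bearing(Q→E) − bearing(Q→M) = 114.0° ✓; |QE| = 5.600 ✓; ∠(QE, EV) = 90.00° ✓; |EV| = 27.80 ✗.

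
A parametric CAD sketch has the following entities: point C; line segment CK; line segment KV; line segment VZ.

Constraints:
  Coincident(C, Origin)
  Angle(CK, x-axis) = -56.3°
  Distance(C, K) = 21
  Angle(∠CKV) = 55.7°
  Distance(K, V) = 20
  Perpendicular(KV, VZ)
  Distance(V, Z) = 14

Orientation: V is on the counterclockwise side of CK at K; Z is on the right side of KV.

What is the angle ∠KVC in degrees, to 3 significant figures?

64.8°

C is at the origin; CK runs at -56.3° with length 21.0, so K = 21.0·(cos -56.3°, sin -56.3°) = (11.7, -17.5). ∠CKV = 55.7°, so KV runs at -56.3° + (180° − 55.7°) = 68.0° from the x-axis; with |KV| = 20.0, V = K + 20.0·(cos 68.0°, sin 68.0°) = (19.1, 1.07). Then cos ∠KVC = VK·VC / (|VK||VC|), giving 64.8°.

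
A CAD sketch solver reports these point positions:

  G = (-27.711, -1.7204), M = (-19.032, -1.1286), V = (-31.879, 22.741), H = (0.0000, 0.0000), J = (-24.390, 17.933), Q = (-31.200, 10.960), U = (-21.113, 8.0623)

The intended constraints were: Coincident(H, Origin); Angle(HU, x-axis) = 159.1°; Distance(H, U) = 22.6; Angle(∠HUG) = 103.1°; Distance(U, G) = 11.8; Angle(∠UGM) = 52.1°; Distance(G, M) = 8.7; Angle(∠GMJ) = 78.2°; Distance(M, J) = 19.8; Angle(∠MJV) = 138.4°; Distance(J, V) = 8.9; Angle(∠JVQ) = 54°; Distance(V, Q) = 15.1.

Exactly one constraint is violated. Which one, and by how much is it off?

Distance(V, Q) = 15.1 — off by 3.30.

H = (0.00, 0.00) ✓; HU at 159.1° ✓; |HU| = 22.60 ✓; ∠HUG = 103.1° ✓; |UG| = 11.80 ✓; ∠UGM = 52.10° ✓; |GM| = 8.699 ✓; ∠GMJ = 78.20° ✓; |MJ| = 19.80 ✓; ∠MJV = 138.4° ✓; |JV| = 8.900 ✓; ∠JVQ = 54.00° ✓; |VQ| = 11.80 ✗.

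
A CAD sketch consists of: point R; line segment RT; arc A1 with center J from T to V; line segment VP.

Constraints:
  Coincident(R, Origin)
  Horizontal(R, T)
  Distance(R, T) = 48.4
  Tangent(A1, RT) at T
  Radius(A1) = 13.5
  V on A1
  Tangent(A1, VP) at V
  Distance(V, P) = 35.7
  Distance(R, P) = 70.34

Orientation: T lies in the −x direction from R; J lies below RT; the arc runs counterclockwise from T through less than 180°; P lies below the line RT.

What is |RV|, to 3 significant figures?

63.7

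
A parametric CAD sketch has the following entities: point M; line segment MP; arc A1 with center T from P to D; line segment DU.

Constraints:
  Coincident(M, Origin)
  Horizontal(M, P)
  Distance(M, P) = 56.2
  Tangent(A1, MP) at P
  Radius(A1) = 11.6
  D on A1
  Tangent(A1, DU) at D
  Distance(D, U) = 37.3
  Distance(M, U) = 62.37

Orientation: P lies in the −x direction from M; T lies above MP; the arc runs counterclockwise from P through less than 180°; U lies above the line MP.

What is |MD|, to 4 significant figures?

45.85

M is at the origin; MP is horizontal with |MP| = 56.2 and P on the −x side, so P = (-56.20, 0.000). A1 meets MP tangentially, so TP is at right angles to MP, so T = P + (0, 11.6) = (-56.20, 11.60). Since TD ⟂ DU (tangency), |TU| = √(11.6² + 37.3²) = 39.06 regardless of where D sits on A1. So U lies on both circle(M, 62.37) and circle(T, 39.06); the above-MP intersection is U = (-40.55, 47.39). D is the foot of the tangent from U: D = (-44.67, 10.32).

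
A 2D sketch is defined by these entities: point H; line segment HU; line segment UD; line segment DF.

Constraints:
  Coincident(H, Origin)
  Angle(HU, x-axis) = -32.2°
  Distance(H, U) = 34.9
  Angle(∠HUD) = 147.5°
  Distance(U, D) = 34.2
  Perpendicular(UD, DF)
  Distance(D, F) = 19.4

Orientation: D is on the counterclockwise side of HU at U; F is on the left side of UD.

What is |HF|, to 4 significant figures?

63.64

H is at the origin; HU runs at -32.2° with length 34.9, so U = 34.9·(cos -32.2°, sin -32.2°) = (29.53, -18.60). ∠HUD = 147.5°, so UD runs at -32.2° + (180° − 147.5°) = 0.3000° from the x-axis; with |UD| = 34.2, D = U + 34.2·(cos 0.3000°, sin 0.3000°) = (63.73, -18.42). UD ⟂ DF; with |DF| = 19.4 on the left of UD, F = D + 19.4·(-0.005236, 1.000) = (63.63, 0.9814). Then |HF| = |F − H| = 63.64.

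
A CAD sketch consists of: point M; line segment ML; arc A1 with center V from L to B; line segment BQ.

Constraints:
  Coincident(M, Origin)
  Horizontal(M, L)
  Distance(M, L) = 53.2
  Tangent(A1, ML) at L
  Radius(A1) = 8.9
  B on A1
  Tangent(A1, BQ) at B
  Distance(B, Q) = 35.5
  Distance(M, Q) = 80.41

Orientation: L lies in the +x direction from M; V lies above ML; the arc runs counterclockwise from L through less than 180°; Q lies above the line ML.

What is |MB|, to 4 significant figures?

62.37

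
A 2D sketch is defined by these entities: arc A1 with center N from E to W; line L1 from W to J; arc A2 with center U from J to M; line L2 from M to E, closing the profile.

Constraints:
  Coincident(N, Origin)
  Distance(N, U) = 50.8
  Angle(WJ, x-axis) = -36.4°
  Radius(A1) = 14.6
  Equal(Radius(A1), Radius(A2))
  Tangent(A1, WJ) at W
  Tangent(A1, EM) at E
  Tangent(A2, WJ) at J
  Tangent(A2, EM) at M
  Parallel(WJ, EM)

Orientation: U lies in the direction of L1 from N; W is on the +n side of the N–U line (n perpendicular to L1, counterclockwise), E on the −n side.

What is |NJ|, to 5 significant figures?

52.856

The slot axis is L1's direction at -36.4°, so u = (cos -36.4°, sin -36.4°) = (0.80489, -0.59342) and n = (−sin -36.4°, cos -36.4°) = (0.59342, 0.80489). N is at the origin and U lies 50.8 along u from N, so U = 50.8·u = (40.889, -30.146). Tangency of A1 to both parallel lines with radius 14.6 puts W and E at N ± 14.6·n: W = (8.6639, 11.751), E = (-8.6639, -11.751). Equal radii place J and M the same way about U: J = U + 14.6·n = (49.553, -18.394), M = U − 14.6·n = (32.225, -41.897). Then |NJ| = |J − N| = 52.856.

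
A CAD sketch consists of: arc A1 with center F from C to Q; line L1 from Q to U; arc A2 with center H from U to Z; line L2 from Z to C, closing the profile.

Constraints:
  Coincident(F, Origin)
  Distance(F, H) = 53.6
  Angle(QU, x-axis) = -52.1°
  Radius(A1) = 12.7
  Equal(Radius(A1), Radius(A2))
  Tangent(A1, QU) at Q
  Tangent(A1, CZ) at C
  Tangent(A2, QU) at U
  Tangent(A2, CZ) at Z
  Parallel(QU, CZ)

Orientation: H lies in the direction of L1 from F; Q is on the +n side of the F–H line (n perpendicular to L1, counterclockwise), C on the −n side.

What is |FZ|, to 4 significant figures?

55.08

The slot axis is L1's direction at -52.1°, so u = (cos -52.1°, sin -52.1°) = (0.6143, -0.7891) and n = (−sin -52.1°, cos -52.1°) = (0.7891, 0.6143). F is at the origin and H lies 53.6 along u from F, so H = 53.6·u = (32.93, -42.29). Tangency of A1 to both parallel lines with radius 12.7 puts Q and C at F ± 12.7·n: Q = (10.02, 7.801), C = (-10.02, -7.801). Equal radii place U and Z the same way about H: U = H + 12.7·n = (42.95, -34.49), Z = H − 12.7·n = (22.90, -50.10). Then |FZ| = |Z − F| = 55.08.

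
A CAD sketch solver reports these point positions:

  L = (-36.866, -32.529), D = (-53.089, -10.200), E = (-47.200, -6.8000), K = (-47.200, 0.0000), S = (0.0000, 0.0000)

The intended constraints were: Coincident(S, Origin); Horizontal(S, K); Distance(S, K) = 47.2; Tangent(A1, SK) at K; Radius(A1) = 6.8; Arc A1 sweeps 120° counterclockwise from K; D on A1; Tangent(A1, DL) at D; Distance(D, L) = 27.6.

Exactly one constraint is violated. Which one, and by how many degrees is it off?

Tangent(A1, DL) at D — off by 6.00°.

S = (0.00, 0.00) ✓; S.y = 0.00, K.y = 0.00 ✓; |SK| = 47.20 ✓; ∠(EK, KS) = 90.00° ✓; |EK| = 6.800 ✓; bearing(E→D) − bearing(E→K) = 120.0° ✓; |ED| = 6.800 ✓; ∠(ED, DL) = 84.00° ✗; |DL| = 27.60 ✓.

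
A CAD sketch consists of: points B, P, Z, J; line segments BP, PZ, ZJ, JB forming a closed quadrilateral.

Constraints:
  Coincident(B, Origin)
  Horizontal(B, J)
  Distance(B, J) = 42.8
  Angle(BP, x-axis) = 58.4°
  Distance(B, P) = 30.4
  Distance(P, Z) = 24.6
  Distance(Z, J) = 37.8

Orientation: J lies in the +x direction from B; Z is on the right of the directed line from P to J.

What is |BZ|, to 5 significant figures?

6.4079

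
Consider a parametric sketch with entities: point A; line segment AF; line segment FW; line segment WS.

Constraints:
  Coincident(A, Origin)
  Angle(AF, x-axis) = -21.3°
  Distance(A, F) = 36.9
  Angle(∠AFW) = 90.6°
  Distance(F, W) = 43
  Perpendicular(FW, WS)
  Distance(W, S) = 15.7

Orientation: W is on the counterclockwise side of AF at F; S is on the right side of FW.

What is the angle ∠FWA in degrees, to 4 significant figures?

40.38°

A is at the origin; AF runs at -21.3° with length 36.9, so F = 36.9·(cos -21.3°, sin -21.3°) = (34.38, -13.40). ∠AFW = 90.6°, so FW runs at -21.3° + (180° − 90.6°) = 68.10° from the x-axis; with |FW| = 43.0, W = F + 43.0·(cos 68.10°, sin 68.10°) = (50.42, 26.49). Then cos ∠FWA = WF·WA / (|WF||WA|), giving 40.38°.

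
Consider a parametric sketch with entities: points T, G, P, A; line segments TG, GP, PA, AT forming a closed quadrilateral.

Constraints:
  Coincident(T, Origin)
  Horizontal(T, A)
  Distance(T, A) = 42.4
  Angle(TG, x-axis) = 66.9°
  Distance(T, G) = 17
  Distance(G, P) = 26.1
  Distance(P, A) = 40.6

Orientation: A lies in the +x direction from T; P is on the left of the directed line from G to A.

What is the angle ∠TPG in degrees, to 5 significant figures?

6.4285°

Checks: |GP| = 26.10 ✓; |PA| = 40.60 ✓.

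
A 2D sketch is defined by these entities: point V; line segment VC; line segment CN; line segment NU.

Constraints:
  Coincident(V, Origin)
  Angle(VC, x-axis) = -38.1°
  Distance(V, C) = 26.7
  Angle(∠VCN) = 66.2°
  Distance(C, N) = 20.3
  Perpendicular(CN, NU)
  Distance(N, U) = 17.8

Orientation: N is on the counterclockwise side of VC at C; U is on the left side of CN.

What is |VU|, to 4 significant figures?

11.61

V is at the origin; VC runs at -38.1° with length 26.7, so C = 26.7·(cos -38.1°, sin -38.1°) = (21.01, -16.47). ∠VCN = 66.2°, so CN runs at -38.1° + (180° − 66.2°) = 75.70° from the x-axis; with |CN| = 20.3, N = C + 20.3·(cos 75.70°, sin 75.70°) = (26.03, 3.196). CN ⟂ NU; with |NU| = 17.8 on the left of CN, U = N + 17.8·(-0.9690, 0.2470) = (8.777, 7.593). Then |VU| = |U − V| = 11.61.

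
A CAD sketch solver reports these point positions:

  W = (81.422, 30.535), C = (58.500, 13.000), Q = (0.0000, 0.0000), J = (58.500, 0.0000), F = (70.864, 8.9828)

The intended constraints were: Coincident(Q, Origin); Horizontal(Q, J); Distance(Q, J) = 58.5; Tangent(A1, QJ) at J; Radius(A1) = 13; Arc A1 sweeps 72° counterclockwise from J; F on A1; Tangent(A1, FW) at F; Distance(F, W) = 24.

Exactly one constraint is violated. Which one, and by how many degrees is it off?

Tangent(A1, FW) at F — off by 8.10°.

Q = (0.00, 0.00) ✓; Q.y = 0.00, J.y = 0.00 ✓; |QJ| = 58.50 ✓; ∠(CJ, JQ) = 90.00° ✓; |CJ| = 13.00 ✓; bearing(C→F) − bearing(C→J) = 72.00° ✓; |CF| = 13.00 ✓; ∠(CF, FW) = 98.10° ✗; |FW| = 24.00 ✓.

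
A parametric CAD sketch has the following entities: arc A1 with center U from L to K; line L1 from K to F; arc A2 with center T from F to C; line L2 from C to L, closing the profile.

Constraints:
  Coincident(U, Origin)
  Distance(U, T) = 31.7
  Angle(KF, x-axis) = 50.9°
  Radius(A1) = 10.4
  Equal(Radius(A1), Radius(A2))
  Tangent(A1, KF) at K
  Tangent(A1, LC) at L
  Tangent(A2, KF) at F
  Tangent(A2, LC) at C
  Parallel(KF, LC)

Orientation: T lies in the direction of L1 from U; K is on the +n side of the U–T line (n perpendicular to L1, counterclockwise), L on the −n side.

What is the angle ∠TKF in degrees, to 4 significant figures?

18.16°

Tangency of A1 to both parallel lines with radius 10.4 puts K and L at U ± 10.4·n: K = (-8.071, 6.559), L = (8.071, -6.559). Equal radii place F and C the same way about T: F = T + 10.4·n = (11.92, 31.16), C = T − 10.4·n = (28.06, 18.04). Then cos ∠TKF = KT·KF / (|KT||KF|), giving 18.16°.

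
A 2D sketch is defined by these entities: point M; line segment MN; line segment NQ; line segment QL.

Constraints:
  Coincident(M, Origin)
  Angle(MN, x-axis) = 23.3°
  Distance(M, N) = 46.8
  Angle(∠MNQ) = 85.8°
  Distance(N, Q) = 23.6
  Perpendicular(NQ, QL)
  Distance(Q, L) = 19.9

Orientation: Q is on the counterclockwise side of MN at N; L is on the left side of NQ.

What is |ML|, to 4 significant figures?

33.52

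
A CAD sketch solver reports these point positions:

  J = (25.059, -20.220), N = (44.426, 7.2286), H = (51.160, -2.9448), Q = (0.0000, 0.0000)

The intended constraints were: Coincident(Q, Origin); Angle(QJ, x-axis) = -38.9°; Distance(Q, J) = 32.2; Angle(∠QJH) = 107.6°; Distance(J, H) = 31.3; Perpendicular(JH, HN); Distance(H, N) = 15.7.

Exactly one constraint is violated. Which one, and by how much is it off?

Distance(H, N) = 15.7 — off by 3.50.

Q = (0.00, 0.00) ✓; QJ at -38.90° ✓; |QJ| = 32.20 ✓; ∠QJH = 107.6° ✓; |JH| = 31.30 ✓; ∠(JH, HN) = 90.00° ✓; |HN| = 12.20 ✗.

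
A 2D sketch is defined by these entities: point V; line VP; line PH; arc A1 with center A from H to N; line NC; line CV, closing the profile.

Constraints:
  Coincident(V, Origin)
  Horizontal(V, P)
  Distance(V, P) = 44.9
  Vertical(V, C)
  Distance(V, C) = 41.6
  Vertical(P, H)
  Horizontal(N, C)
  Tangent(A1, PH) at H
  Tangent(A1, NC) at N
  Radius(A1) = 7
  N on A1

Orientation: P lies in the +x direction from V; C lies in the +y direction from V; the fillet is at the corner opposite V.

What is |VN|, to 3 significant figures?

56.3

The virtual corner opposite V is at (44.9, 41.6). Tangency of A1 to PH means the radius AH is perpendicular to PH and the tangent condition forces AN to be normal to NC, with radius 7.0, so the center A sits 7.0 in from both sides at A = (37.9, 34.6). That places the tangent points at H = (44.9, 34.6) on PH and N = (37.9, 41.6) on NC. Then |VN| = |N − V| = 56.3.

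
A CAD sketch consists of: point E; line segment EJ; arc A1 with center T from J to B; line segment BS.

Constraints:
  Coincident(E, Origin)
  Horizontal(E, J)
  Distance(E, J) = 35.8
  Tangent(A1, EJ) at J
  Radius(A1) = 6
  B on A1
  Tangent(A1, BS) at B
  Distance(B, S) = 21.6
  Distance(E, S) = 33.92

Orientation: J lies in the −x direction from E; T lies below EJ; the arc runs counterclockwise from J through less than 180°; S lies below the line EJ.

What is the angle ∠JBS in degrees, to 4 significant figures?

110.3°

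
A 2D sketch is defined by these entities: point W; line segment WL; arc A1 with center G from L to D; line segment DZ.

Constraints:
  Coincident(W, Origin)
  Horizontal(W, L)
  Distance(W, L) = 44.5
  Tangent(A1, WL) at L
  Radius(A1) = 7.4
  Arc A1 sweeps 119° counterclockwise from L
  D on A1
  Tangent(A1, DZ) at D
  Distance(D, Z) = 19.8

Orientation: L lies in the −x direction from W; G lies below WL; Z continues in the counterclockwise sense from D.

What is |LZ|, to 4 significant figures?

28.48

W is at the origin; WL is horizontal with |WL| = 44.5 and L on the −x side, so L = (-44.50, 0.000). Tangency of A1 to WL means the radius GL is perpendicular to WL, so G = L + (0, -7.4) = (-44.50, -7.400). On A1, L sits at bearing 90° from G; a 119° counterclockwise sweep puts D at bearing 209°, so D = G + 7.4·(cos 209°, sin 209°) = (-50.97, -10.99). Since A1 is tangent to DZ there, GD ⟂ DZ, so DZ runs along (−sin 209°, cos 209°); with |DZ| = 19.8, Z = (-41.37, -28.31). Then |LZ| = |Z − L| = 28.48.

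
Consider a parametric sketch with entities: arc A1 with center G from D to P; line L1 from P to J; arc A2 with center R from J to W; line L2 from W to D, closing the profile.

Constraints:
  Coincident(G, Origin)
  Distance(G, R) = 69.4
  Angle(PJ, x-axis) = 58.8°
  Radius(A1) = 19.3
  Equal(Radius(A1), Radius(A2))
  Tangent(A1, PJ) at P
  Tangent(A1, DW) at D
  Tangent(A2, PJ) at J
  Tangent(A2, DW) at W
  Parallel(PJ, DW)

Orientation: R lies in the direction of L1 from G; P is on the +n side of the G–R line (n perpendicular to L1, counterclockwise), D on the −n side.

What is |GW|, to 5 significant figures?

72.034

Tangency of A1 to both parallel lines with radius 19.3 puts P and D at G ± 19.3·n: P = (-16.509, 9.9979), D = (16.509, -9.9979). Equal radii place J and W the same way about R: J = R + 19.3·n = (19.443, 69.360), W = R − 19.3·n = (52.460, 49.364). Then |GW| = |W − G| = 72.034.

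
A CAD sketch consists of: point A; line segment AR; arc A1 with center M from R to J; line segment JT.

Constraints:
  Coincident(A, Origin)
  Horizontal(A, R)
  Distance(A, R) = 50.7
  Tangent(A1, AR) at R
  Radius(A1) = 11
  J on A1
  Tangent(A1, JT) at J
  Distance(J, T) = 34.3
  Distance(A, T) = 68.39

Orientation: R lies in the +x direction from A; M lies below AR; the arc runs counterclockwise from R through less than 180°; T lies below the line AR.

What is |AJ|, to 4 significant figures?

42.53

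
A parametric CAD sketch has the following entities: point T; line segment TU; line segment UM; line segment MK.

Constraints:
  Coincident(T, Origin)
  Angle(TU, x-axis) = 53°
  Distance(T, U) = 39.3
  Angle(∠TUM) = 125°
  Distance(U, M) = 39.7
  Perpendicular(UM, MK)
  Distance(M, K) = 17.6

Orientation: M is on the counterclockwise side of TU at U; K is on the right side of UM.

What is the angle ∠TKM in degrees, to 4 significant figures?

51.34°

∠TUM = 125.0°, so UM runs at 53.0° + (180° − 125.0°) = 108.0° from the x-axis; with |UM| = 39.7, M = U + 39.7·(cos 108.0°, sin 108.0°) = (11.38, 69.14). UM is perpendicular to MK; with |MK| = 17.6 on the right of UM, K = M + 17.6·(0.9511, 0.3090) = (28.12, 74.58). Then cos ∠TKM = KT·KM / (|KT||KM|), giving 51.34°.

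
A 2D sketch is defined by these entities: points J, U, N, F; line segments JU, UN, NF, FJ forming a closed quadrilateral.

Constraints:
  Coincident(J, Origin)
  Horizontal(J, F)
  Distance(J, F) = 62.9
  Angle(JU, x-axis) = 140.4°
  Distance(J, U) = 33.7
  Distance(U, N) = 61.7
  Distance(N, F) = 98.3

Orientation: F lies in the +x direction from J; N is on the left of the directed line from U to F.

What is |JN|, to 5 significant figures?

76.758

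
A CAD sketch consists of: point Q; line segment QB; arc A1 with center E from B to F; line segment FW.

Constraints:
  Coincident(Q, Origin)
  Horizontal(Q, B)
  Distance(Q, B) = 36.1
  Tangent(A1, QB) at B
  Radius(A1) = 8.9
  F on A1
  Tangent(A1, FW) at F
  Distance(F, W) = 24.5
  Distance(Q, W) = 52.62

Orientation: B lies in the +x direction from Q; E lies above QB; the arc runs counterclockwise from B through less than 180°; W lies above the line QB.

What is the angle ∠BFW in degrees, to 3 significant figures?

129°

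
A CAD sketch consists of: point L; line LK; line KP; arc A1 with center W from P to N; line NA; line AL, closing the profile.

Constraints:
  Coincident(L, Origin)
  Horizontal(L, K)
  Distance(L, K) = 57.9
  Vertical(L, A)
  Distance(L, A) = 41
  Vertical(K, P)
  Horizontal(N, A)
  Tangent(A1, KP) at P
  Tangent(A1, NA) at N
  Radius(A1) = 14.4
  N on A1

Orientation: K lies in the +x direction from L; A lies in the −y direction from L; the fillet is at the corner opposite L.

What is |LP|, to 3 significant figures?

63.7

L is at the origin; LK is horizontal with |LK| = 57.9 and K on the +x side, so K = (57.9, 0.00). LA is vertical with |LA| = 41.0 and A on the −y side, so A = (0.00, -41.0). The virtual corner opposite L is at (57.9, -41.0). A1 meets KP tangentially, so WP is at right angles to KP and A1 meets NA tangentially, so WN is at right angles to NA, with radius 14.4, so the center W sits 14.4 in from both sides at W = (43.5, -26.6). That places the tangent points at P = (57.9, -26.6) on KP and N = (43.5, -41.0) on NA. Then |LP| = |P − L| = 63.7.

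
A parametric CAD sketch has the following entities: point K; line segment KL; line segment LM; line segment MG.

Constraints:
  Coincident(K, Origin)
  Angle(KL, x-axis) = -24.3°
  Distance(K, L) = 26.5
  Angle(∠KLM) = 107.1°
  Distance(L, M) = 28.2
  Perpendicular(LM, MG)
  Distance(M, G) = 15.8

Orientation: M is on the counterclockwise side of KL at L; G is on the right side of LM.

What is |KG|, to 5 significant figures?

54.653

∠KLM = 107.1°, so LM runs at -24.3° + (180° − 107.1°) = 48.600° from the x-axis; with |LM| = 28.2, M = L + 28.2·(cos 48.600°, sin 48.600°) = (42.801, 10.248). LM ⟂ MG; with |MG| = 15.8 on the right of LM, G = M + 15.8·(0.75011, -0.66131) = (54.653, -0.20073). Then |KG| = |G − K| = 54.653.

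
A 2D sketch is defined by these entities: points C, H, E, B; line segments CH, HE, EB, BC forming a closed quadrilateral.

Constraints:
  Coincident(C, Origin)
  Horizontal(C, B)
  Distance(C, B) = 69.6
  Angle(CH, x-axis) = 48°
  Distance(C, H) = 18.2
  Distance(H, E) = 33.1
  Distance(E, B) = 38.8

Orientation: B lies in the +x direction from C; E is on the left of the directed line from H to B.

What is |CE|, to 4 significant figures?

50.35

Checks: |HE| = 33.10 ✓; |EB| = 38.80 ✓.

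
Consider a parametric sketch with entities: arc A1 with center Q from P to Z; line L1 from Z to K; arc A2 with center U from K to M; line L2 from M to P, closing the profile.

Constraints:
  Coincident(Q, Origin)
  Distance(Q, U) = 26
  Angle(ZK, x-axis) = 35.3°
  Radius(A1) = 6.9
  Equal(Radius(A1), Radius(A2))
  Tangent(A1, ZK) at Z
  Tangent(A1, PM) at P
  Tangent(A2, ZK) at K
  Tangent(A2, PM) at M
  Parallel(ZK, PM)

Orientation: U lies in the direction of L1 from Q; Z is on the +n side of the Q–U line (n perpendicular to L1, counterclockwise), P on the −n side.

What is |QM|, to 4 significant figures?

26.90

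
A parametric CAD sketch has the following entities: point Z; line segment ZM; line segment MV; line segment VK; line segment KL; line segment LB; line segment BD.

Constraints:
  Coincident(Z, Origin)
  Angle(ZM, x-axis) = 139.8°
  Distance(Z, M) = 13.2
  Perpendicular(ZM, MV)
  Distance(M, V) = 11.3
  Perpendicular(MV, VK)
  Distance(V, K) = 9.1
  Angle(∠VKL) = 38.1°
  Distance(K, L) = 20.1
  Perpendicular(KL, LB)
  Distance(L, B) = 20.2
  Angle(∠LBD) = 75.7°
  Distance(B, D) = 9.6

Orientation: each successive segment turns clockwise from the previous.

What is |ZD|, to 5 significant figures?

30.089

Z is at the origin; ZM runs at 139.8° with length 13.2, so M = (-10.082, 8.5200). The perpendicularity gives MV at right angles to ZM, so MV runs at 49.800°; with |MV| = 11.3, V = (-2.7884, 17.151). MV ⟂ VK, so VK runs at -40.200°; with |VK| = 9.1, K = (4.1621, 11.277). ∠VKL = 38.1° gives KL at 177.90° from the x-axis; with |KL| = 20.1, L = (-15.924, 12.014). The perpendicularity gives LB at right angles to KL, so LB runs at 87.900°; with |LB| = 20.2, B = (-15.184, 32.200). ∠LBD = 75.7° gives BD at -16.400° from the x-axis; with |BD| = 9.6, D = (-5.9748, 29.490). Then |ZD| = |D − Z| = 30.089.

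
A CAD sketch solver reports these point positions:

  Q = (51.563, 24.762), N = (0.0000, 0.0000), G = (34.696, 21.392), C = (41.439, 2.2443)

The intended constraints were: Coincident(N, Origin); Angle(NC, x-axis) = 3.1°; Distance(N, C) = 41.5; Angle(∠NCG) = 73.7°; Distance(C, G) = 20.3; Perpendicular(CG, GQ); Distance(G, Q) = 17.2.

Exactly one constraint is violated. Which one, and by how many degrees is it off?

Perpendicular(CG, GQ) — off by 8.10°.

N = (0.00, 0.00) ✓; NC at 3.100° ✓; |NC| = 41.50 ✓; ∠NCG = 73.70° ✓; |CG| = 20.30 ✓; ∠(CG, GQ) = 98.10° ✗; |GQ| = 17.20 ✓.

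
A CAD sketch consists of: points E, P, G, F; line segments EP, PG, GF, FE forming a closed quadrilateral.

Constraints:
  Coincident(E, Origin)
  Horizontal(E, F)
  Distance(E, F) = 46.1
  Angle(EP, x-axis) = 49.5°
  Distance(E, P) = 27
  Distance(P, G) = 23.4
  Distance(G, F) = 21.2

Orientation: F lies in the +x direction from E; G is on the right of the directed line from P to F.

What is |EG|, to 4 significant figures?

25.02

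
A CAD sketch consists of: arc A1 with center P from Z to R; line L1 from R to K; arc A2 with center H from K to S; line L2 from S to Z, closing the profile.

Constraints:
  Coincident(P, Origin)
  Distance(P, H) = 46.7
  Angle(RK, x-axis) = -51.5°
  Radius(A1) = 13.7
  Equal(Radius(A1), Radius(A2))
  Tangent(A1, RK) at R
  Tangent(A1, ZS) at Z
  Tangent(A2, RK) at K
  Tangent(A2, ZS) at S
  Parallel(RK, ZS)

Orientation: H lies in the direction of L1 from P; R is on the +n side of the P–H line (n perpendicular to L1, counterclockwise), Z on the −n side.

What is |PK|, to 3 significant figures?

48.7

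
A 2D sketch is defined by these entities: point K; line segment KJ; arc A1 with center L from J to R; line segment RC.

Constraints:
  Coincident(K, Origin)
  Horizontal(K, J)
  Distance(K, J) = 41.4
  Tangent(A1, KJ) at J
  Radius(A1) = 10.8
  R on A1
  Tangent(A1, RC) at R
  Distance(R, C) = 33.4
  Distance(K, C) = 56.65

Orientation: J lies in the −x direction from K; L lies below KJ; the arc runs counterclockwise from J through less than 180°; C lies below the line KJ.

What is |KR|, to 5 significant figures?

53.286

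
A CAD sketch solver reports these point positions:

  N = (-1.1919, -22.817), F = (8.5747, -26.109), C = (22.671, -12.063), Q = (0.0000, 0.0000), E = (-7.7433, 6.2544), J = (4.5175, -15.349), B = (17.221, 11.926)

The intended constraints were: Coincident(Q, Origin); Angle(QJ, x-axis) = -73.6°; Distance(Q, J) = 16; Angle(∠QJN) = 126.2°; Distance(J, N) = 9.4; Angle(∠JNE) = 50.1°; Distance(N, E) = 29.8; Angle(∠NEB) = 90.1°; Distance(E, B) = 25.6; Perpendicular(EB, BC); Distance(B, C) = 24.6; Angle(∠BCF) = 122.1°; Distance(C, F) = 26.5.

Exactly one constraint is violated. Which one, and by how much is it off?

Distance(C, F) = 26.5 — off by 6.60.

Q = (0.00, 0.00) ✓; QJ at -73.60° ✓; |QJ| = 16.00 ✓; ∠QJN = 126.2° ✓; |JN| = 9.400 ✓; ∠JNE = 50.10° ✓; |NE| = 29.80 ✓; ∠NEB = 90.10° ✓; |EB| = 25.60 ✓; ∠(EB, BC) = 90.00° ✓; |BC| = 24.60 ✓; ∠BCF = 122.1° ✓; |CF| = 19.90 ✗.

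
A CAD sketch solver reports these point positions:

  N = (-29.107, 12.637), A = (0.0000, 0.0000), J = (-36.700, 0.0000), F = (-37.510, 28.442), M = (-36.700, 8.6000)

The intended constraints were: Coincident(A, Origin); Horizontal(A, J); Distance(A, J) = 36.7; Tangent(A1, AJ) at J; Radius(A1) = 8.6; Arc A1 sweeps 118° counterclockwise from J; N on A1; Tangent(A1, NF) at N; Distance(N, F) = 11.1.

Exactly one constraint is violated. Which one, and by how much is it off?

Distance(N, F) = 11.1 — off by 6.80.

A = (0.00, 0.00) ✓; A.y = 0.00, J.y = 0.00 ✓; |AJ| = 36.70 ✓; ∠(MJ, JA) = 90.00° ✓; |MJ| = 8.600 ✓; bearing(M→N) − bearing(M→J) = 118.0° ✓; |MN| = 8.599 ✓; ∠(MN, NF) = 90.00° ✓; |NF| = 17.90 ✗.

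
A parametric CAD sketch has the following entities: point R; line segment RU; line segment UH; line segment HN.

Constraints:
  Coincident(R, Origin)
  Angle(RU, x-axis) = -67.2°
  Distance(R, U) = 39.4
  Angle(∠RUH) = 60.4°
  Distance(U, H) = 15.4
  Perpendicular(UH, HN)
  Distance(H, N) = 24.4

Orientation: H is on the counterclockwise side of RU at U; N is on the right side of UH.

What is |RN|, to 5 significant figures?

58.799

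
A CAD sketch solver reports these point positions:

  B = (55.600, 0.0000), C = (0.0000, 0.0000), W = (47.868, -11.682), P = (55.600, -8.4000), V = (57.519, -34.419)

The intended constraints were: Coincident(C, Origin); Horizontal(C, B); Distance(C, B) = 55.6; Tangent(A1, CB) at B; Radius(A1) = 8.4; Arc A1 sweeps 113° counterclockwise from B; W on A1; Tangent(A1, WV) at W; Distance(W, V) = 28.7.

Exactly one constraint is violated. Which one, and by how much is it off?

Distance(W, V) = 28.7 — off by 4.00.

C = (0.00, 0.00) ✓; C.y = 0.00, B.y = 0.00 ✓; |CB| = 55.60 ✓; ∠(PB, BC) = 90.00° ✓; |PB| = 8.400 ✓; bearing(P→W) − bearing(P→B) = 113.0° ✓; |PW| = 8.400 ✓; ∠(PW, WV) = 90.00° ✓; |WV| = 24.70 ✗.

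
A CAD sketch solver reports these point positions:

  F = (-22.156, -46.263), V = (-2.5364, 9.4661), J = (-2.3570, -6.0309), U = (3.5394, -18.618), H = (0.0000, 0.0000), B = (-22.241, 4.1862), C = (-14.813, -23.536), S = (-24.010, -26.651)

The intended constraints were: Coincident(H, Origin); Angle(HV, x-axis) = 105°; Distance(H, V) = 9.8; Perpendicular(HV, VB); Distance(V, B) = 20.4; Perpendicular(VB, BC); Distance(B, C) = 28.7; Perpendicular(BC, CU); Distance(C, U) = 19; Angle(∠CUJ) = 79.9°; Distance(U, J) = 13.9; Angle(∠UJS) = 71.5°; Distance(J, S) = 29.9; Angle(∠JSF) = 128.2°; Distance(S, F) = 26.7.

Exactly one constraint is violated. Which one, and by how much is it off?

Distance(S, F) = 26.7 — off by 7.00.

H = (0.00, 0.00) ✓; HV at 105.0° ✓; |HV| = 9.800 ✓; ∠(HV, VB) = 90.00° ✓; |VB| = 20.40 ✓; ∠(VB, BC) = 90.00° ✓; |BC| = 28.70 ✓; ∠(BC, CU) = 90.00° ✓; |CU| = 19.00 ✓; ∠CUJ = 79.90° ✓; |UJ| = 13.90 ✓; ∠UJS = 71.50° ✓; |JS| = 29.90 ✓; ∠JSF = 128.2° ✓; |SF| = 19.70 ✗.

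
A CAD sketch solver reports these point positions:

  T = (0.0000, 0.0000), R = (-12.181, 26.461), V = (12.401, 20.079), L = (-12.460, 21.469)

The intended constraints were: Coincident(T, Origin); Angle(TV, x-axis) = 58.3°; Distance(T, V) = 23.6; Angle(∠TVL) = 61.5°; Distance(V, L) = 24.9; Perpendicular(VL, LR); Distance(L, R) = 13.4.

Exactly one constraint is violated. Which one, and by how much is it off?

Distance(L, R) = 13.4 — off by 8.40.

T = (0.00, 0.00) ✓; TV at 58.30° ✓; |TV| = 23.60 ✓; ∠TVL = 61.50° ✓; |VL| = 24.90 ✓; ∠(VL, LR) = 90.00° ✓; |LR| = 5.000 ✗.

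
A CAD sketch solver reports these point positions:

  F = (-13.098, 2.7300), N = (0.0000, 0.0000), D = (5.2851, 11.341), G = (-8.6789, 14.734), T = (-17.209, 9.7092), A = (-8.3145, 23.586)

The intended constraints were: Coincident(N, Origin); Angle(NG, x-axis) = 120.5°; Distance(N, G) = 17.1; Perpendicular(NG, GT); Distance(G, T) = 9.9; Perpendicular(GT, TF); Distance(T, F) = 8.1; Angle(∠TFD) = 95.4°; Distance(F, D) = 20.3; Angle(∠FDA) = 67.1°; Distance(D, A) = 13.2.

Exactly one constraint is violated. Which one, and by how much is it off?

Distance(D, A) = 13.2 — off by 5.10.

N = (0.00, 0.00) ✓; NG at 120.5° ✓; |NG| = 17.10 ✓; ∠(NG, GT) = 90.00° ✓; |GT| = 9.900 ✓; ∠(GT, TF) = 90.00° ✓; |TF| = 8.100 ✓; ∠TFD = 95.40° ✓; |FD| = 20.30 ✓; ∠FDA = 67.10° ✓; |DA| = 18.30 ✗.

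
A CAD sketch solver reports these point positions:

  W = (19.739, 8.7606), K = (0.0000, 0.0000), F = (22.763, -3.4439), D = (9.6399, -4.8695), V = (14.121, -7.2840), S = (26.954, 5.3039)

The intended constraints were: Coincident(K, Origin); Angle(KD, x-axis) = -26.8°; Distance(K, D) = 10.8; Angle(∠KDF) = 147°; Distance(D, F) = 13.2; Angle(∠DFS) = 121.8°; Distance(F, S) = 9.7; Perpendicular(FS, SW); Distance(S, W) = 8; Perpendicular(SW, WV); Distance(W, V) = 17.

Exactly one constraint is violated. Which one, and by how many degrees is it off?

Perpendicular(SW, WV) — off by 6.30°.

K = (0.00, 0.00) ✓; KD at -26.80° ✓; |KD| = 10.80 ✓; ∠KDF = 147.0° ✓; |DF| = 13.20 ✓; ∠DFS = 121.8° ✓; |FS| = 9.700 ✓; ∠(FS, SW) = 90.00° ✓; |SW| = 8.000 ✓; ∠(SW, WV) = 96.30° ✗; |WV| = 17.00 ✓.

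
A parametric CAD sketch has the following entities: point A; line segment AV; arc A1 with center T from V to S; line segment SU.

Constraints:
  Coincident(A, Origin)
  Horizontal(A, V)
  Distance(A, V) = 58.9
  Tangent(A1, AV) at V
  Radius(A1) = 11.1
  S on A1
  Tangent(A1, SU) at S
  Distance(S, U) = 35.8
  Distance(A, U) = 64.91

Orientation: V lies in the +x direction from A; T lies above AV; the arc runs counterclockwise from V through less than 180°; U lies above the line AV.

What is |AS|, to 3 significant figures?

70.0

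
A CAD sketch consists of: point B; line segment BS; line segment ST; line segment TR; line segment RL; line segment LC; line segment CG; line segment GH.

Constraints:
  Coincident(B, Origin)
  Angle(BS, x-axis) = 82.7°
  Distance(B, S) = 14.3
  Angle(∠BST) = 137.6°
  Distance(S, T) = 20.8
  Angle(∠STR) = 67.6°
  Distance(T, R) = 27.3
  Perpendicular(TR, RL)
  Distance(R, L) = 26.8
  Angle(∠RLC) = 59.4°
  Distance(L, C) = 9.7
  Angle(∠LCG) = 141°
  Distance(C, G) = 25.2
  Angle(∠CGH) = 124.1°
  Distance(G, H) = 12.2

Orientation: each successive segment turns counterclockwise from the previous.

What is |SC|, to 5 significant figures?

11.334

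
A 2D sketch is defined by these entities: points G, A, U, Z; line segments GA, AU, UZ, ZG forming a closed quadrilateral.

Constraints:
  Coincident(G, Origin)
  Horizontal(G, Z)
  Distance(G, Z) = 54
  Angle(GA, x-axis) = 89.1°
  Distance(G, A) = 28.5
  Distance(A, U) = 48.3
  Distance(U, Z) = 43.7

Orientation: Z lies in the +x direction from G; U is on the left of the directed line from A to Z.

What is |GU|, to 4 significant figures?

63.37

G is at the origin; G and Z share the same y with |GZ| = 54.0 and Z in +x, so Z = (54.0, 0). GA runs at 89.1° with |GA| = 28.5, so A = (0.4477, 28.50). U is determined by |AU| = 48.3 and |UZ| = 43.7 together: it lies at the intersection of circle(A, 48.3) and circle(Z, 43.7). With |AZ| = 60.66, the foot of the radical line on AZ is 33.82 from A and the perpendicular offset is √(48.3² − 33.82²) = 34.48. Taking the left-of-AZ solution: U = (46.50, 43.05).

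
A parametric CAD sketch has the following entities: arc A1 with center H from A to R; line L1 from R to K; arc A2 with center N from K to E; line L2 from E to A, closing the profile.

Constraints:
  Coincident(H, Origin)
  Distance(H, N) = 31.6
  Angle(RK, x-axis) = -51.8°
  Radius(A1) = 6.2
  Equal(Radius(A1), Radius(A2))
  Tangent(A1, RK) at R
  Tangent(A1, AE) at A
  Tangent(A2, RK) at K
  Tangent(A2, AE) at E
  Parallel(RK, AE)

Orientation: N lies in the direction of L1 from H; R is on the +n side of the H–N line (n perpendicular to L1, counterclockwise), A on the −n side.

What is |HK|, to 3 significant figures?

32.2

The slot axis is L1's direction at -51.8°, so u = (cos -51.8°, sin -51.8°) = (0.618, -0.786) and n = (−sin -51.8°, cos -51.8°) = (0.786, 0.618). H is at the origin and N lies 31.6 along u from H, so N = 31.6·u = (19.5, -24.8). Tangency of A1 to both parallel lines with radius 6.2 puts R and A at H ± 6.2·n: R = (4.87, 3.83), A = (-4.87, -3.83). Equal radii place K and E the same way about N: K = N + 6.2·n = (24.4, -21.0), E = N − 6.2·n = (14.7, -28.7). Then |HK| = |K − H| = 32.2.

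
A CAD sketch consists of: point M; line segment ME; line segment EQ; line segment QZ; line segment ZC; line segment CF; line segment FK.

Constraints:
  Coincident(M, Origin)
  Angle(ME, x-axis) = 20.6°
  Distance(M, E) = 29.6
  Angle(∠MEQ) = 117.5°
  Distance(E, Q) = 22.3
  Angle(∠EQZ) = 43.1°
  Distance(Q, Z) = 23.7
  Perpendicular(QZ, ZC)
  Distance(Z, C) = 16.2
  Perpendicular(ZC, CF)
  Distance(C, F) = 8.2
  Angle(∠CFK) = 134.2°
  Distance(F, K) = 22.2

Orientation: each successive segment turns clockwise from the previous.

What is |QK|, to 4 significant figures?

0.2855

ZC ⟂ CF, so CF runs at 1.200°; with |CF| = 8.2, F = (28.47, 11.39). ∠CFK = 134.2° gives FK at -44.60° from the x-axis; with |FK| = 22.2, K = (44.28, -4.194). Then |QK| = |K − Q| = 0.2855.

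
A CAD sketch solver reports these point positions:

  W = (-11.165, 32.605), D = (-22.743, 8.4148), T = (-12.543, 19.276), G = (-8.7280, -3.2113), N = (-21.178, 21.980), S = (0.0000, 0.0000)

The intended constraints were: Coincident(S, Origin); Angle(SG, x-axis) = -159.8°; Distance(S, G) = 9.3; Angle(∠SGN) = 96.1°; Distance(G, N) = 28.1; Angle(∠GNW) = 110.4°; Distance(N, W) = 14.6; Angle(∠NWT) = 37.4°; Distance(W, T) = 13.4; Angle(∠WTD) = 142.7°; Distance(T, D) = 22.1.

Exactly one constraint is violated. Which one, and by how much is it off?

Distance(T, D) = 22.1 — off by 7.20.

S = (0.00, 0.00) ✓; SG at -159.8° ✓; |SG| = 9.300 ✓; ∠SGN = 96.10° ✓; |GN| = 28.10 ✓; ∠GNW = 110.4° ✓; |NW| = 14.60 ✓; ∠NWT = 37.40° ✓; |WT| = 13.40 ✓; ∠WTD = 142.7° ✓; |TD| = 14.90 ✗.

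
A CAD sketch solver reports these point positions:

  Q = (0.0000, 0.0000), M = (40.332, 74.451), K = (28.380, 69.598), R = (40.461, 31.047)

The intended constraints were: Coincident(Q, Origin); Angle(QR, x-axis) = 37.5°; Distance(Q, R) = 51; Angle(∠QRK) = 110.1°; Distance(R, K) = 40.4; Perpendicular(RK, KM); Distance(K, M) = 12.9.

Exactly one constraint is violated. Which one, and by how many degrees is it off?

Perpendicular(RK, KM) — off by 4.70°.

Q = (0.00, 0.00) ✓; QR at 37.50° ✓; |QR| = 51.00 ✓; ∠QRK = 110.1° ✓; |RK| = 40.40 ✓; ∠(RK, KM) = 85.30° ✗; |KM| = 12.90 ✓.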